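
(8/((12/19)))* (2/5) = 5.07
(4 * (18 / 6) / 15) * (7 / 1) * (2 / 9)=1.24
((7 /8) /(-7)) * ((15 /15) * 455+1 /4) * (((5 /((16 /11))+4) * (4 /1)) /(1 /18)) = -1950291 /64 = -30473.30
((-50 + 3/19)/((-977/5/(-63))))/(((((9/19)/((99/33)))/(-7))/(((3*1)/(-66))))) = -696045/21494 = -32.38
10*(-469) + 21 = -4669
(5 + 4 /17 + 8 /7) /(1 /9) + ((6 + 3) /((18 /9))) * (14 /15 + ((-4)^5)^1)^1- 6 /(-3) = -2703916 /595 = -4544.40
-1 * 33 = -33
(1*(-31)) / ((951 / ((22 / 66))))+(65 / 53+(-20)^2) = 60667402 / 151209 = 401.22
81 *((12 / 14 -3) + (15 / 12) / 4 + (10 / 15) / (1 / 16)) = 80163 / 112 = 715.74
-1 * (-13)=13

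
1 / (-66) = -1 / 66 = -0.02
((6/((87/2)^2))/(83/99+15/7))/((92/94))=21714/19981319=0.00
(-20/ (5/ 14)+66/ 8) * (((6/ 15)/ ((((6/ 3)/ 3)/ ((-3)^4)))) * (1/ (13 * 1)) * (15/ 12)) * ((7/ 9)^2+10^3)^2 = -1254667616591/ 5616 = -223409475.89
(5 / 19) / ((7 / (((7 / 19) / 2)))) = 5 / 722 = 0.01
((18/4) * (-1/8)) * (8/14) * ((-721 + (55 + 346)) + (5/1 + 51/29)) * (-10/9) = -22710/203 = -111.87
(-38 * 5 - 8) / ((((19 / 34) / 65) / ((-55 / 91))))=1851300 / 133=13919.55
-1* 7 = -7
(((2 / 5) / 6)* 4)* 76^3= 1755904 / 15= 117060.27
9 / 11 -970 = -10661 / 11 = -969.18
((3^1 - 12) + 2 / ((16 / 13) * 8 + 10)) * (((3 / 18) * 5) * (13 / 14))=-2665 / 387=-6.89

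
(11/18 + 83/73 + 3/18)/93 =0.02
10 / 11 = 0.91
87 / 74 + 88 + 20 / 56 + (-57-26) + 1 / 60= 101779 / 15540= 6.55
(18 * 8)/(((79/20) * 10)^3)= 1152/493039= 0.00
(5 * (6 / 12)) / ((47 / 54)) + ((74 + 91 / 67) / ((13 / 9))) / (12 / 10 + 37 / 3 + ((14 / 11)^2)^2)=886271948460 / 145259336131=6.10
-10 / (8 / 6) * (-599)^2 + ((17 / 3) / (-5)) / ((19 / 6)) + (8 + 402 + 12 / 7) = -3578492871 / 1330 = -2690596.14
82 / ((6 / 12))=164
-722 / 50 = -361 / 25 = -14.44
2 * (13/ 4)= 13/ 2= 6.50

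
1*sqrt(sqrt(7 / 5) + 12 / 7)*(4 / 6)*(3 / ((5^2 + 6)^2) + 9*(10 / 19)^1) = 57698*sqrt(245*sqrt(35) + 2100) / 639065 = 5.38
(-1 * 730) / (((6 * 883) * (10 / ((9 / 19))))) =-219 / 33554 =-0.01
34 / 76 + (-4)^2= 625 / 38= 16.45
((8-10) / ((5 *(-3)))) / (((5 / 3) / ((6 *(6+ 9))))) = 7.20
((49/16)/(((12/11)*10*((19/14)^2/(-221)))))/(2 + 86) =-530621/1386240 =-0.38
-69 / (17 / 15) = -1035 / 17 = -60.88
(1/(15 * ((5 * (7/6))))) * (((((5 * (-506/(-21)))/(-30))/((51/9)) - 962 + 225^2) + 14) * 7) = 35468872/8925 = 3974.10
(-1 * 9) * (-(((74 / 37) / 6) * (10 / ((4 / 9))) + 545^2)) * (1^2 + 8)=24059632.50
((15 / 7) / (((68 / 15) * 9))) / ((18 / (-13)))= -325 / 8568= -0.04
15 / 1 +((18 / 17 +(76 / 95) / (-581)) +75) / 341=15.22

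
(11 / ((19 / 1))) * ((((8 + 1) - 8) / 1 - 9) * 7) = -616 / 19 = -32.42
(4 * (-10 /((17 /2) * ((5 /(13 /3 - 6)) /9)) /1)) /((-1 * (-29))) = 0.49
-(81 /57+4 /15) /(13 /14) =-518 /285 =-1.82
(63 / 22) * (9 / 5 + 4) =1827 / 110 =16.61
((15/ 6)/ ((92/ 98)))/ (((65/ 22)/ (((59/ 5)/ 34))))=31801/ 101660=0.31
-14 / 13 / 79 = -14 / 1027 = -0.01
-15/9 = -5/3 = -1.67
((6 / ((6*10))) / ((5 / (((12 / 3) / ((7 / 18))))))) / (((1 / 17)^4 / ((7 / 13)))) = 3006756 / 325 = 9251.56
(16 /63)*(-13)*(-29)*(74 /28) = 111592 /441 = 253.04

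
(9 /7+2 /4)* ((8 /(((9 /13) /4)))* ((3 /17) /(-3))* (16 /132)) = -20800 /35343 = -0.59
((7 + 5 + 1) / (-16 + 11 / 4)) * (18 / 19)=-936 / 1007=-0.93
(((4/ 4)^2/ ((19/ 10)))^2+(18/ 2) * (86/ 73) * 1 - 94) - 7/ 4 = -8946343/ 105412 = -84.87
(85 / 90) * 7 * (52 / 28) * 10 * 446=492830 / 9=54758.89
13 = 13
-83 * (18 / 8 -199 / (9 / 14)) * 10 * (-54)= -13773435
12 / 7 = 1.71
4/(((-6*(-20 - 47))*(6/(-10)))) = -10/603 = -0.02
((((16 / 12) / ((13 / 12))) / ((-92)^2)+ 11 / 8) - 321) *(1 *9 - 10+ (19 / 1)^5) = -21770449117569 / 27508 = -791422463.20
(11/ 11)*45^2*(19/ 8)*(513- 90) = 2034365.62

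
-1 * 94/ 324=-47/ 162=-0.29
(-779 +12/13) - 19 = -10362/13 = -797.08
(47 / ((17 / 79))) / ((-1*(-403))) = 3713 / 6851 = 0.54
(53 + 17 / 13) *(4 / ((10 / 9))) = 12708 / 65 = 195.51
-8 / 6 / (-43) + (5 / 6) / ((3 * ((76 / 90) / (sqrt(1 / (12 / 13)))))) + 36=25 * sqrt(39) / 456 + 4648 / 129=36.37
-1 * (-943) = 943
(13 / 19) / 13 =0.05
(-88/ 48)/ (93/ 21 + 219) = -77/ 9384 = -0.01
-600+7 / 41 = -24593 / 41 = -599.83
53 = 53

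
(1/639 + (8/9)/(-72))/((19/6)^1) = -124/36423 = -0.00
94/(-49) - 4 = -290/49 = -5.92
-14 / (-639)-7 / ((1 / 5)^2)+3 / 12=-174.73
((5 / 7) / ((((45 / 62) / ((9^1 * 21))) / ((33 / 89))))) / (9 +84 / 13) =4.46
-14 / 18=-7 / 9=-0.78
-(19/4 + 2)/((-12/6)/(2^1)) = 27/4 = 6.75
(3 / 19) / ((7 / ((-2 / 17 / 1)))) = -6 / 2261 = -0.00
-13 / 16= -0.81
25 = 25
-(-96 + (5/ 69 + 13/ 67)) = 442576/ 4623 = 95.73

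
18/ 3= 6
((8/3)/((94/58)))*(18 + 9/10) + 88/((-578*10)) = 2110978/67915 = 31.08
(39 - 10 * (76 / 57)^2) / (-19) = -191 / 171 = -1.12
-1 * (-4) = 4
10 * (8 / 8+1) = 20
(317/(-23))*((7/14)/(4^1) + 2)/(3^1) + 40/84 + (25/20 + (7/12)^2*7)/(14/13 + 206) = -578487577/62411328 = -9.27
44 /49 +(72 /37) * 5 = 10.63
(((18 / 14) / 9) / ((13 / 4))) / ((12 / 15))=5 / 91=0.05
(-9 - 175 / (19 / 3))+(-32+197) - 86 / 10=11378 / 95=119.77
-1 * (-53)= 53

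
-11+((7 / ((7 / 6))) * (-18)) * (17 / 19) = -2045 / 19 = -107.63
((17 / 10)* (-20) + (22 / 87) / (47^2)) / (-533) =6534200 / 102433539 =0.06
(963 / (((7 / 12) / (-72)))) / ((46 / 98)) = -5824224 / 23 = -253227.13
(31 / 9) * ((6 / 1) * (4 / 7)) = 248 / 21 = 11.81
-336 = -336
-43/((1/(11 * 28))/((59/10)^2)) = -11525591/25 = -461023.64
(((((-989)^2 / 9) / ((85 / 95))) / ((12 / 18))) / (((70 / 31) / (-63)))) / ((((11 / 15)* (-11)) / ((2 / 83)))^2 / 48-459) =-3733213983120 / 1377561833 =-2710.02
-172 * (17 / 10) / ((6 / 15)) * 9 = -6579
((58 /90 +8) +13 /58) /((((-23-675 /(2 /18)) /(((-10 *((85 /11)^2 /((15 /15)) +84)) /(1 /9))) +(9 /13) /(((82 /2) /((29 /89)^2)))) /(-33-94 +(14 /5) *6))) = -32287182044922961 /15635015429420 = -2065.06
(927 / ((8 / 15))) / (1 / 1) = 13905 / 8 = 1738.12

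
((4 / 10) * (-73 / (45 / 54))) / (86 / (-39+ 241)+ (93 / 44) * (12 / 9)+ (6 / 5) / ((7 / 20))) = -5.25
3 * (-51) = -153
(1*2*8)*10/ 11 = 160/ 11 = 14.55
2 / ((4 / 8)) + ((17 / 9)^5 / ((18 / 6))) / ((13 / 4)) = 14891072 / 2302911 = 6.47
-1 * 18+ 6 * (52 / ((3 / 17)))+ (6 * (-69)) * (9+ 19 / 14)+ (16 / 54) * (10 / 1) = -479095 / 189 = -2534.89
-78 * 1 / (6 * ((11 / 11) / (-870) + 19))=-11310 / 16529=-0.68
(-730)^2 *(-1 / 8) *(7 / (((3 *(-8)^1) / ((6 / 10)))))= 186515 / 16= 11657.19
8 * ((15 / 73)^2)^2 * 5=2025000 / 28398241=0.07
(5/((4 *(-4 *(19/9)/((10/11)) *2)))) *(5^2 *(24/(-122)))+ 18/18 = 67871/50996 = 1.33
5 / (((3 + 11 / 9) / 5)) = 225 / 38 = 5.92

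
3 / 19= 0.16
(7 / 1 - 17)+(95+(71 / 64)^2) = 353201 / 4096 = 86.23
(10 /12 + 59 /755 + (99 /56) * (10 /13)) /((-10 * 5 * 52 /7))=-0.01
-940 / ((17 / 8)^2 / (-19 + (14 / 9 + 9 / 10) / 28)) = 71679136 / 18207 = 3936.90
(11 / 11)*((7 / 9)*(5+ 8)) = 91 / 9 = 10.11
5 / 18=0.28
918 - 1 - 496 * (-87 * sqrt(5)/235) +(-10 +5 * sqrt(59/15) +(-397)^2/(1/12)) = sqrt(885)/3 +43152 * sqrt(5)/235 +1892215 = 1892635.52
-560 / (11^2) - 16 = -2496 / 121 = -20.63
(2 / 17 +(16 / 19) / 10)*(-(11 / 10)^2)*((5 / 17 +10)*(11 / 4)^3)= -183759191 / 3514240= -52.29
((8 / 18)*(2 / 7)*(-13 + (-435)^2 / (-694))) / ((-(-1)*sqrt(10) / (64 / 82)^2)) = -58001408*sqrt(10) / 26248815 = -6.99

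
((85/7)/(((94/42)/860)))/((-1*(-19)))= 219300/893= 245.58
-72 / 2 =-36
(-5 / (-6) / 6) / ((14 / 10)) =25 / 252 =0.10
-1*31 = -31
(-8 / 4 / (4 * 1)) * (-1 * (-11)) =-11 / 2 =-5.50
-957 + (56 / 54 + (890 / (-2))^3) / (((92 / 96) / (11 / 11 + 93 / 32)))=-297409585771 / 828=-359190320.98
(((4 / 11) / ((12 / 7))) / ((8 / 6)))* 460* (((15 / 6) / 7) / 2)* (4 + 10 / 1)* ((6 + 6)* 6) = 13172.73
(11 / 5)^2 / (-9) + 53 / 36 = 841 / 900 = 0.93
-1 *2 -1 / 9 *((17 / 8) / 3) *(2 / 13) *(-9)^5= 37075 / 52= 712.98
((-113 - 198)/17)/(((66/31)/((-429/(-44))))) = -125333/1496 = -83.78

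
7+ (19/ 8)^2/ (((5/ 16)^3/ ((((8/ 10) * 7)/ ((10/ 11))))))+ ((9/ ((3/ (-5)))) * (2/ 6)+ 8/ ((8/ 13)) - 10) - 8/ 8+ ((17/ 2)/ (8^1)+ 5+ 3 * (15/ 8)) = 57712631/ 50000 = 1154.25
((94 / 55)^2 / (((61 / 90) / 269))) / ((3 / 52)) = 741587808 / 36905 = 20094.51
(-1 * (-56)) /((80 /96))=336 /5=67.20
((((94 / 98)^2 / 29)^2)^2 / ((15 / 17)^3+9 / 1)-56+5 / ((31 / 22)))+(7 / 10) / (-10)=-45533846996997536852303647171 / 866954470182772497077827800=-52.52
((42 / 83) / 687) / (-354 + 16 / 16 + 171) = -1 / 247091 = -0.00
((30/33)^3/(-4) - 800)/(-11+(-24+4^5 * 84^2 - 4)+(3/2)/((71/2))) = -2224075/20082310347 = -0.00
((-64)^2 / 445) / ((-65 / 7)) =-28672 / 28925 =-0.99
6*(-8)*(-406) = 19488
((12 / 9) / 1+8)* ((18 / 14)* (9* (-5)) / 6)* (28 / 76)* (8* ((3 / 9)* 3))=-265.26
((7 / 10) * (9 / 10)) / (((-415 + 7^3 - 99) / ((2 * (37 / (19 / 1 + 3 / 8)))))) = -1036 / 73625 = -0.01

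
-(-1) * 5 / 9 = 5 / 9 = 0.56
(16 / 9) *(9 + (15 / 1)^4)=90016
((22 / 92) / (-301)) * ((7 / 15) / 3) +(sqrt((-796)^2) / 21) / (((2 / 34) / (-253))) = -101578093397 / 623070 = -163028.38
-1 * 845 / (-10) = 84.50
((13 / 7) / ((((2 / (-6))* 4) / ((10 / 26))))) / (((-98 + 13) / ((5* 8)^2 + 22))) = 2433 / 238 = 10.22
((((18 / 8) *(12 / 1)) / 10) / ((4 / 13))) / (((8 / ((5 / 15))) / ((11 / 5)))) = 1287 / 1600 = 0.80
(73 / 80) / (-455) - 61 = -2220473 / 36400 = -61.00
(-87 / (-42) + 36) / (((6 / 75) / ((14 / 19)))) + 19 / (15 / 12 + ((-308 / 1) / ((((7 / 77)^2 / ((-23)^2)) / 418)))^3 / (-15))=29828494269833969126401040326111495 / 85064373902716009516190584044322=350.66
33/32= 1.03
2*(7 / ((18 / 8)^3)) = 896 / 729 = 1.23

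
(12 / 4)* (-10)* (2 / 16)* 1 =-15 / 4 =-3.75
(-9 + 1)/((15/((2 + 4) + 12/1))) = -48/5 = -9.60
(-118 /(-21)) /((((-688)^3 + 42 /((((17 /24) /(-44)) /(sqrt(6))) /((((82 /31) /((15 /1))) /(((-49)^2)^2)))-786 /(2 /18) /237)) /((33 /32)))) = -74307750987158042925285512872987 /4176117962379188838911271756915277825408 + 83245662827403394395 * sqrt(6) /19090824970876291835022956603041270059008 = -0.00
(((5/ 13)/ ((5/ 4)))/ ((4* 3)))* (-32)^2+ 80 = 4144/ 39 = 106.26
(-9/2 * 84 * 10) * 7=-26460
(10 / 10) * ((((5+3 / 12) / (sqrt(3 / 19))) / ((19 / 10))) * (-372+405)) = 1155 * sqrt(57) / 38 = 229.48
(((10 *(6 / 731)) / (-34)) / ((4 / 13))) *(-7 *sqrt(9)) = 4095 / 24854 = 0.16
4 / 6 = 2 / 3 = 0.67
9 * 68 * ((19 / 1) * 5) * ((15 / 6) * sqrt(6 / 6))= 145350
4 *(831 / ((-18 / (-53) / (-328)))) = -9630736 / 3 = -3210245.33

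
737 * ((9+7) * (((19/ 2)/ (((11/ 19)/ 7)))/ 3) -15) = 1321307/ 3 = 440435.67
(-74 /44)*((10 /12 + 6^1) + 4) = -2405 /132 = -18.22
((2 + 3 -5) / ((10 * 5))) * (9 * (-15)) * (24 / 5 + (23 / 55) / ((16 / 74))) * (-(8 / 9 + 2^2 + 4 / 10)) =0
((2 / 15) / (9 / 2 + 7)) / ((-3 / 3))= -4 / 345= -0.01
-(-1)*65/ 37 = 65/ 37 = 1.76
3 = 3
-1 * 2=-2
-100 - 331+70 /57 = -24497 /57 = -429.77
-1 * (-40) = 40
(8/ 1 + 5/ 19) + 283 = 5534/ 19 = 291.26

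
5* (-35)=-175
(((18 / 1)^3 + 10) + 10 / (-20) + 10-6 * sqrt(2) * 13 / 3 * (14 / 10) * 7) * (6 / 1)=35109-7644 * sqrt(2) / 5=32946.95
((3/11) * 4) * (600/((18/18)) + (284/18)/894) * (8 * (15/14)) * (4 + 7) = 193109680/3129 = 61716.10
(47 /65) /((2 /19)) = 893 /130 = 6.87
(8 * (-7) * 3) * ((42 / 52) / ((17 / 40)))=-70560 / 221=-319.28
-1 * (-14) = 14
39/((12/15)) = 195/4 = 48.75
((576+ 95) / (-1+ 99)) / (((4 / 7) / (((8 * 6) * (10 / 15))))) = 2684 / 7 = 383.43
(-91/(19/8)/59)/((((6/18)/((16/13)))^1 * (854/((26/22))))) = -2496/752191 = -0.00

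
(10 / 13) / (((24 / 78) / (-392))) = -980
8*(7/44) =14/11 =1.27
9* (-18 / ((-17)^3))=162 / 4913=0.03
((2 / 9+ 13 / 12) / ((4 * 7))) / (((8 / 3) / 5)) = 235 / 2688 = 0.09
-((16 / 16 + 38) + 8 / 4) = -41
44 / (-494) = -22 / 247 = -0.09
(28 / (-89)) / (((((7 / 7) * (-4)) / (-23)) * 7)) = -23 / 89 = -0.26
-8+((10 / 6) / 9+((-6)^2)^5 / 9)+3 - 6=181398236 / 27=6718453.19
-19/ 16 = -1.19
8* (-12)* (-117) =11232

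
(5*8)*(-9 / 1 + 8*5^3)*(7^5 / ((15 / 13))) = 1732196648 / 3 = 577398882.67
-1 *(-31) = 31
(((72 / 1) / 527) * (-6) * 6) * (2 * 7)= -36288 / 527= -68.86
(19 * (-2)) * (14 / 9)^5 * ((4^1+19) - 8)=-5191.62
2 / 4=1 / 2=0.50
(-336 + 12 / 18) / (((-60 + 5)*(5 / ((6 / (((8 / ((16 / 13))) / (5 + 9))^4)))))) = 1236687872 / 7854275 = 157.45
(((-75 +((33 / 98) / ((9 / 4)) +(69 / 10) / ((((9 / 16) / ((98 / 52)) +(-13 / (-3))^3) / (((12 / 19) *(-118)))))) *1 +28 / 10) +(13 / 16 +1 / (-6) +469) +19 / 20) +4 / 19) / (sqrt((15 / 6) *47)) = 75798734847299 *sqrt(470) / 45387368317200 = 36.21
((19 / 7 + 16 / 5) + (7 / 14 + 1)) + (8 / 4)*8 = 1639 / 70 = 23.41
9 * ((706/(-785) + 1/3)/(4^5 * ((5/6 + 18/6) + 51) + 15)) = -11997/132267005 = -0.00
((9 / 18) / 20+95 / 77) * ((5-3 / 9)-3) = 3877 / 1848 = 2.10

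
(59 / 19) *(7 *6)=2478 / 19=130.42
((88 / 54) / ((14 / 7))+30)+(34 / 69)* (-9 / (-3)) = 20054 / 621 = 32.29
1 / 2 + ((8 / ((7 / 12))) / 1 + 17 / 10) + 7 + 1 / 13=10461 / 455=22.99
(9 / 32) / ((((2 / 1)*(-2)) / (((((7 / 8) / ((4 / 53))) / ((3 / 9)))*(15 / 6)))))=-50085 / 8192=-6.11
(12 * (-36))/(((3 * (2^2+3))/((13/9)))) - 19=-341/7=-48.71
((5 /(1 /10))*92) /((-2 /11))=-25300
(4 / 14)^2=0.08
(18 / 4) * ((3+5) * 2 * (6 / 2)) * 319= 68904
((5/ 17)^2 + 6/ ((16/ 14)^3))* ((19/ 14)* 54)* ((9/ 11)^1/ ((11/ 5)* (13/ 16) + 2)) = 2337594795/ 35960848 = 65.00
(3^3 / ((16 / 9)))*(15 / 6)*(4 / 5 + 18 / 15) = 1215 / 16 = 75.94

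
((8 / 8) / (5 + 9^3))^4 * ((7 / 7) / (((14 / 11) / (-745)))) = -0.00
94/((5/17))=1598/5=319.60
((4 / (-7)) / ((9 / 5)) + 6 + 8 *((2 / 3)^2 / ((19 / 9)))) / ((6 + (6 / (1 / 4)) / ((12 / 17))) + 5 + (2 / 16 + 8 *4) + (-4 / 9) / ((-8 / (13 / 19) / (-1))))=70544 / 738185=0.10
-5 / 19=-0.26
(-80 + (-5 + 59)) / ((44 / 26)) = -169 / 11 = -15.36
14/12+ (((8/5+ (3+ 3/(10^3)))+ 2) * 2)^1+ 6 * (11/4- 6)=-7691/1500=-5.13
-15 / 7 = -2.14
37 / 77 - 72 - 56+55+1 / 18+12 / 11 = -71.37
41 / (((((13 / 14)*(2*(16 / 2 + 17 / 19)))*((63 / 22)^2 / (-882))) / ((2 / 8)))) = -66.74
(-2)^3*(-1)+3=11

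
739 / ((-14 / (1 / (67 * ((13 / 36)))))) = -13302 / 6097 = -2.18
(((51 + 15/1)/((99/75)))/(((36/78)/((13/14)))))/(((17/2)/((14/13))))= 650/51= 12.75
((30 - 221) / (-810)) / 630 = 191 / 510300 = 0.00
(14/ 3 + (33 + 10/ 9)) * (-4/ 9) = -1396/ 81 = -17.23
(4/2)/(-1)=-2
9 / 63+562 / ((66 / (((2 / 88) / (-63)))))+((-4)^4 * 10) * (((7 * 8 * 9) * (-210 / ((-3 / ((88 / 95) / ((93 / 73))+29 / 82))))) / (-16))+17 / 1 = -13476762748459309 / 2209053924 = -6100694.33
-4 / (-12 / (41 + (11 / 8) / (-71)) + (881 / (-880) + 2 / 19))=518921920 / 154209901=3.37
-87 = -87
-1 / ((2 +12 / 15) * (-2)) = 5 / 28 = 0.18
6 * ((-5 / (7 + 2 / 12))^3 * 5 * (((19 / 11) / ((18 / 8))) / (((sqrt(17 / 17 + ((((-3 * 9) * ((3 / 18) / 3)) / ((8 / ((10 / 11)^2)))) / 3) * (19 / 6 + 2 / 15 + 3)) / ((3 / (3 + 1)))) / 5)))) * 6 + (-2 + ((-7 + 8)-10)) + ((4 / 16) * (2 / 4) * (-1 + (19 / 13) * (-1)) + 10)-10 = -307800000 * sqrt(1306) / 51918071-147 / 13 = -225.56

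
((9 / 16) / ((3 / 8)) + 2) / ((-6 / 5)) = -35 / 12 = -2.92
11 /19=0.58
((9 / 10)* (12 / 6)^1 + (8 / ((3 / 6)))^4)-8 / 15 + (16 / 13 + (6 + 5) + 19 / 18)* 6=4265104 / 65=65616.98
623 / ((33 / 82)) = 51086 / 33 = 1548.06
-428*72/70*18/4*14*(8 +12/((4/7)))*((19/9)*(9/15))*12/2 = -6112661.76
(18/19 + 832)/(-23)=-15826/437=-36.22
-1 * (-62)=62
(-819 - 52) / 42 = -871 / 42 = -20.74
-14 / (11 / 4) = -5.09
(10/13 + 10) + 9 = 257/13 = 19.77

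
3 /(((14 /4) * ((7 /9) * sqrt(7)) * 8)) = 27 * sqrt(7) /1372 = 0.05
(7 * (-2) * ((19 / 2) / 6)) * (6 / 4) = -133 / 4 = -33.25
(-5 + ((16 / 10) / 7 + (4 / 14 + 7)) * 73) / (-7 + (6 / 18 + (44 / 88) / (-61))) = -6962784 / 85505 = -81.43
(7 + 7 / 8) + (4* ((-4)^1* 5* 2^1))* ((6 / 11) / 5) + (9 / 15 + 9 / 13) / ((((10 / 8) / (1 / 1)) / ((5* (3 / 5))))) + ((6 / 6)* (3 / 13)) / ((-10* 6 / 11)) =-186481 / 28600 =-6.52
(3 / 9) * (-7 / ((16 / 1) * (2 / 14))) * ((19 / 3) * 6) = -931 / 24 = -38.79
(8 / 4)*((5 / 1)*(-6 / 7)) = -60 / 7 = -8.57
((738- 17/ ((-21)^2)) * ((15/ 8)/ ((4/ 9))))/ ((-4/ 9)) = -43934535/ 6272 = -7004.87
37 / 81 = 0.46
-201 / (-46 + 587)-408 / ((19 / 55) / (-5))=60696381 / 10279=5904.89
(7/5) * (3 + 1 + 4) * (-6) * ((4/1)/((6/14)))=-3136/5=-627.20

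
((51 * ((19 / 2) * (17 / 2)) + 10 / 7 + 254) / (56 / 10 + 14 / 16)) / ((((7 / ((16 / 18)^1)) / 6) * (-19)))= -6531360 / 241129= -27.09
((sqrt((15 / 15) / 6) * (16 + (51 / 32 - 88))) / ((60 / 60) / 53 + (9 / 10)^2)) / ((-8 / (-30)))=-14926125 * sqrt(6) / 281152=-130.04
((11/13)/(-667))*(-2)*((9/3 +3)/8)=33/17342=0.00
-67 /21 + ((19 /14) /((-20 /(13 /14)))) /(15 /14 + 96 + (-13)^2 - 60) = -7732541 /2423400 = -3.19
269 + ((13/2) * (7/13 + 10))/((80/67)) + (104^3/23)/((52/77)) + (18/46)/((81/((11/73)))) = 175883682749/2417760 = 72746.54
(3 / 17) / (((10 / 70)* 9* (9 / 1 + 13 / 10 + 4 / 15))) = 70 / 5389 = 0.01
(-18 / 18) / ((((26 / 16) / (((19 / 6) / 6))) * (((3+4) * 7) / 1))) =-38 / 5733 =-0.01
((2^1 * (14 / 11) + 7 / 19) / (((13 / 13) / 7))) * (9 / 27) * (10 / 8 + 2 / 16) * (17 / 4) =24157 / 608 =39.73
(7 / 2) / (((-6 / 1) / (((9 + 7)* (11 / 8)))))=-12.83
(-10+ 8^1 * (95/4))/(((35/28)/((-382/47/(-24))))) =2292/47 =48.77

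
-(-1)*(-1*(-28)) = 28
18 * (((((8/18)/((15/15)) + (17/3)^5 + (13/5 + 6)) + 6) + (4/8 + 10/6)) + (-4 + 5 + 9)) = 14264693/135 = 105664.39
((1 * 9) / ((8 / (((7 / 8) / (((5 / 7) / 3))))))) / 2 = 2.07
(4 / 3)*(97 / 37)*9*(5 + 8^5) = 38147772 / 37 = 1031020.86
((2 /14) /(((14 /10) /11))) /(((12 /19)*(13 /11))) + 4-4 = 11495 /7644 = 1.50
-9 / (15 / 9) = -27 / 5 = -5.40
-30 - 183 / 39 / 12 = -4741 / 156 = -30.39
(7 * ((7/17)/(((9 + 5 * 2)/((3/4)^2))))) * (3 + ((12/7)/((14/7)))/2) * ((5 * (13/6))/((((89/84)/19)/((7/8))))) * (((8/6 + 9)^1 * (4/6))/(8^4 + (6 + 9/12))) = 0.08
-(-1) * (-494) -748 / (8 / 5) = -1923 / 2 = -961.50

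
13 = 13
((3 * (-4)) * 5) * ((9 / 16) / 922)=-135 / 3688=-0.04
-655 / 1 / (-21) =655 / 21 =31.19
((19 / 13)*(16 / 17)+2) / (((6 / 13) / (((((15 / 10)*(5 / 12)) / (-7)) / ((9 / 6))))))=-1865 / 4284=-0.44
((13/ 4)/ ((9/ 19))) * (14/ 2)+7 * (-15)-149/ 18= -65.25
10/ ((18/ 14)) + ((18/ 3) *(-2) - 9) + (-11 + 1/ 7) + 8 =-16.08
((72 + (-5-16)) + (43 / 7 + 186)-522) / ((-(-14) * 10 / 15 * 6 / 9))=-2196 / 49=-44.82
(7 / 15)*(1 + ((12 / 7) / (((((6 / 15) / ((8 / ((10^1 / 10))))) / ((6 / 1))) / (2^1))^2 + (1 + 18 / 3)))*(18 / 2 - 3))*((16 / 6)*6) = 111513712 / 6048015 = 18.44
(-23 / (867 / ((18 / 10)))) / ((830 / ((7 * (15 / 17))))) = -1449 / 4077790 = -0.00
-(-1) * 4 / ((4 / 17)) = 17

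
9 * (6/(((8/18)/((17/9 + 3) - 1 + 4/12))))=513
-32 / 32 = -1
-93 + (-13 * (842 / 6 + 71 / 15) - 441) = -2419.87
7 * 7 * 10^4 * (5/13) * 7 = 17150000/13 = 1319230.77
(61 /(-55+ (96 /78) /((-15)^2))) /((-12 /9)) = 535275 /643436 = 0.83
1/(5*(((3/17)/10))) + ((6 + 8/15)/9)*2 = 1726/135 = 12.79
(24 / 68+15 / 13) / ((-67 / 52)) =-1332 / 1139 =-1.17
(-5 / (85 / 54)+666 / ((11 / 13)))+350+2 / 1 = 212416 / 187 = 1135.91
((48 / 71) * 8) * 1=384 / 71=5.41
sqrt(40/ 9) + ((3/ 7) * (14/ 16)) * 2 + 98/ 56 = 4.61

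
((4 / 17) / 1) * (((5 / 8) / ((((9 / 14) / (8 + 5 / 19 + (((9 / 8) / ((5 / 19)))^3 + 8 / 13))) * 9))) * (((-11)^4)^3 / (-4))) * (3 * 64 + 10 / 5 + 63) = -2588525517047596986094081 / 5804697600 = -445936325270001.49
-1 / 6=-0.17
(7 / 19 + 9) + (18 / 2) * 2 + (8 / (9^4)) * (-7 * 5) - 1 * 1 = 3281741 / 124659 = 26.33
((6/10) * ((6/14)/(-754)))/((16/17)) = -153/422240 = -0.00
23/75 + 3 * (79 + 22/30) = 17963/75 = 239.51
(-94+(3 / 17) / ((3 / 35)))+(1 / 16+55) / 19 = -460175 / 5168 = -89.04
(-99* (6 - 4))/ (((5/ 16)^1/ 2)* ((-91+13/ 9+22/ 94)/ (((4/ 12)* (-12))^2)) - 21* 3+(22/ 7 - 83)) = 300174336/ 217898405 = 1.38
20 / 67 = 0.30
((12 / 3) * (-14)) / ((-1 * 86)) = 28 / 43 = 0.65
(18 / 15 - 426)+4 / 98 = -104066 / 245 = -424.76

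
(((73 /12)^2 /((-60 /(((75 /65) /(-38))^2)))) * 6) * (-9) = 239805 /7809152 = 0.03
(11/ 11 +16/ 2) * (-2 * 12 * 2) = -432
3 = 3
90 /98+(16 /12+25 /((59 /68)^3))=1223518049 /30190713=40.53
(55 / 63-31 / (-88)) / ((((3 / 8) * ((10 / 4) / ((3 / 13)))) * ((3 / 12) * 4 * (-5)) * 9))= -13586 / 2027025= -0.01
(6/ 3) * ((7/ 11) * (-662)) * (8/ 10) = -37072/ 55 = -674.04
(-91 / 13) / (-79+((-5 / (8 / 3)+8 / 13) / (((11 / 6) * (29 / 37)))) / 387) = 14978964 / 169053155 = 0.09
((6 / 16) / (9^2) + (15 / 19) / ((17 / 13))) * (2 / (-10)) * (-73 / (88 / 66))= 3098339 / 465120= 6.66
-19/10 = -1.90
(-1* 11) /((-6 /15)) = 55 /2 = 27.50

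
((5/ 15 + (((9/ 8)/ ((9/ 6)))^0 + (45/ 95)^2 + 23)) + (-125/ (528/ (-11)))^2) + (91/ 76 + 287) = 265772785/ 831744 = 319.54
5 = 5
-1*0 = 0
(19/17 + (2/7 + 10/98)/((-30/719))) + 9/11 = -2022467/274890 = -7.36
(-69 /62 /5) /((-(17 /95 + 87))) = 1311 /513484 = 0.00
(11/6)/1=11/6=1.83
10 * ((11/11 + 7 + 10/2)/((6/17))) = 368.33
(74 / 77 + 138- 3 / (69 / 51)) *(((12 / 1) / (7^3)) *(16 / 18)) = 7749536 / 1822359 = 4.25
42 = 42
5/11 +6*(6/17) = 481/187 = 2.57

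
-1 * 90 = -90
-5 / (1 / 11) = -55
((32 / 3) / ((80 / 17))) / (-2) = -17 / 15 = -1.13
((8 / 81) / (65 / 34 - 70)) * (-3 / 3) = 272 / 187515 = 0.00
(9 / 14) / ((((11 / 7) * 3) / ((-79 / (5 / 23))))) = -5451 / 110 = -49.55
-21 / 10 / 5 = -21 / 50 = -0.42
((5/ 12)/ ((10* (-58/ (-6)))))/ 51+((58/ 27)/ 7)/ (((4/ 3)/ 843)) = 16069835/ 82824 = 194.02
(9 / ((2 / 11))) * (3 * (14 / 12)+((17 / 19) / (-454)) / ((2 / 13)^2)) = 11671209 / 69008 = 169.13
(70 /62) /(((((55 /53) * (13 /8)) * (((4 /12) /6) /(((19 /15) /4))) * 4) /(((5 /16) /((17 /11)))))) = 21147 /109616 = 0.19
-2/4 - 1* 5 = -11/2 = -5.50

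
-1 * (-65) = 65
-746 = -746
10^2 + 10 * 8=180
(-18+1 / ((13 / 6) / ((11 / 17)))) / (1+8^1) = -1304 / 663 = -1.97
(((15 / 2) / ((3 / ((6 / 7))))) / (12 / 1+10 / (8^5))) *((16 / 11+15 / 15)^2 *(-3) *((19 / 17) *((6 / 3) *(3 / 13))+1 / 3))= -100866539520 / 36803397631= -2.74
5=5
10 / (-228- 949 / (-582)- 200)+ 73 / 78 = 17660771 / 19355466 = 0.91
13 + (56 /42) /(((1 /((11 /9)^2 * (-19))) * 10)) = 11197 /1215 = 9.22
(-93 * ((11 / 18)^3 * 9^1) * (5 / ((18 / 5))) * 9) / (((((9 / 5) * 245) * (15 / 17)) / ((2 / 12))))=-3507185 / 3429216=-1.02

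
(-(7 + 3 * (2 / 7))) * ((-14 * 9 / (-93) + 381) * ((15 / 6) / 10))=-651915 / 868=-751.05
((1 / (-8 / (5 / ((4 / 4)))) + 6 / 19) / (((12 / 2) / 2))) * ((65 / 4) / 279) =-3055 / 508896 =-0.01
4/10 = 2/5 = 0.40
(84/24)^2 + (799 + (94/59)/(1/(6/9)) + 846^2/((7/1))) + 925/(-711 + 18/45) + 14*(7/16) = 3629578883365/35217336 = 103062.28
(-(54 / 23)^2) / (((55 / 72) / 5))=-209952 / 5819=-36.08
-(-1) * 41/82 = 1/2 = 0.50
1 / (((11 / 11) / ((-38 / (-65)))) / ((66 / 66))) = 38 / 65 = 0.58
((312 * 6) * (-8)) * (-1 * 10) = 149760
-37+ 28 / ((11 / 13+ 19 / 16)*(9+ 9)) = -137947 / 3807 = -36.24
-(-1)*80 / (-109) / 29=-80 / 3161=-0.03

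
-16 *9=-144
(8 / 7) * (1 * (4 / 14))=16 / 49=0.33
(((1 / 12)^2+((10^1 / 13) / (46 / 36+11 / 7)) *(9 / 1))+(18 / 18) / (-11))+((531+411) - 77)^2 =5531291604649 / 7392528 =748227.35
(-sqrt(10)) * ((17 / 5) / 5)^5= -1419857 * sqrt(10) / 9765625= -0.46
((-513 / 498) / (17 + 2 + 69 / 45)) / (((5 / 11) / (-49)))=3591 / 664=5.41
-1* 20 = -20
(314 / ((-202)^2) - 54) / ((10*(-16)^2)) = -1101551 / 52229120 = -0.02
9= 9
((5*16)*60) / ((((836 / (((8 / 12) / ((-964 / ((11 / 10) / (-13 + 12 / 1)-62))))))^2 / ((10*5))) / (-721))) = -7176852025 / 15222216966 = -0.47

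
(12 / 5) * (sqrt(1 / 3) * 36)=144 * sqrt(3) / 5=49.88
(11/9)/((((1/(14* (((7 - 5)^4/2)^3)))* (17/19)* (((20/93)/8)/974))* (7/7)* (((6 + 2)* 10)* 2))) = 2217352.63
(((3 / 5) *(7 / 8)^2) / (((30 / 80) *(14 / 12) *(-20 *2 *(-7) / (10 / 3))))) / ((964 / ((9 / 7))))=9 / 539840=0.00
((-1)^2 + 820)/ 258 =3.18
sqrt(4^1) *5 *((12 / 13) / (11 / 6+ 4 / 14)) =5040 / 1157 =4.36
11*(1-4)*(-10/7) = 330/7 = 47.14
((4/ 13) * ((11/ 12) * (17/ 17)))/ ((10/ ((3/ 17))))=11/ 2210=0.00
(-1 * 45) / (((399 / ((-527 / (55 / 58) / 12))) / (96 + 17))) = 1726979 / 2926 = 590.22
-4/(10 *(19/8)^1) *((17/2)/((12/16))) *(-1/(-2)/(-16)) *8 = 0.48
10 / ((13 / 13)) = 10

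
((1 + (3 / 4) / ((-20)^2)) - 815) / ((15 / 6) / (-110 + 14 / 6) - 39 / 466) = 98017095823 / 12873600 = 7613.81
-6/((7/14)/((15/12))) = -15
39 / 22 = 1.77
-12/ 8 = -3/ 2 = -1.50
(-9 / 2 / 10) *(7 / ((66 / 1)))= -21 / 440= -0.05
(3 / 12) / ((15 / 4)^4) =64 / 50625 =0.00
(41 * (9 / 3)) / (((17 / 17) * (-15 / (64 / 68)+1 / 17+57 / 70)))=-8.16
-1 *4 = -4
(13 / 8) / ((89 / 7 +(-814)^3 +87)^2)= 49 / 8771805300081917600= 0.00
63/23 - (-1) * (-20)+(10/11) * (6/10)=-16.72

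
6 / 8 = 3 / 4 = 0.75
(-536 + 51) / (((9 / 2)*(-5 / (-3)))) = -194 / 3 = -64.67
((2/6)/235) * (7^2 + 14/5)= 259/3525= 0.07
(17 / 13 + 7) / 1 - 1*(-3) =147 / 13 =11.31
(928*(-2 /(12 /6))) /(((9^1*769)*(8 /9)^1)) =-116 /769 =-0.15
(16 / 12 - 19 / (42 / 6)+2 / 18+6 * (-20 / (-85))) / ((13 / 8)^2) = 9728 / 180999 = 0.05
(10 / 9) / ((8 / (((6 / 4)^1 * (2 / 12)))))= 5 / 144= 0.03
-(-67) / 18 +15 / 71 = 5027 / 1278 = 3.93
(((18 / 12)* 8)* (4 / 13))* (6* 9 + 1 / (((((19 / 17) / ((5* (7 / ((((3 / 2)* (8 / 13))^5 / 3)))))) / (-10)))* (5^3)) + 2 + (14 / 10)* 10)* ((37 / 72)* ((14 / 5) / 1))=59985677647 / 192067200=312.32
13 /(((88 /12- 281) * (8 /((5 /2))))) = -195 /13136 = -0.01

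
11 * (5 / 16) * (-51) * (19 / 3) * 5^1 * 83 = -7372475 / 16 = -460779.69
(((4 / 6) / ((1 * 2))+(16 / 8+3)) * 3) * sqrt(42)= 103.69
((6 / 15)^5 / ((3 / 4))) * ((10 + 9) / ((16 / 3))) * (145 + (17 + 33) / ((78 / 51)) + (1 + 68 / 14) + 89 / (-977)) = 2479231264 / 277834375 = 8.92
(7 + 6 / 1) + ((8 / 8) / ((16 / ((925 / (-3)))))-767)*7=-263563 / 48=-5490.90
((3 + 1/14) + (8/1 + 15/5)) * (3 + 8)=2167/14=154.79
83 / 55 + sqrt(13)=5.11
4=4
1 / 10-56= -559 / 10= -55.90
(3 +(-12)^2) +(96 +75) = 318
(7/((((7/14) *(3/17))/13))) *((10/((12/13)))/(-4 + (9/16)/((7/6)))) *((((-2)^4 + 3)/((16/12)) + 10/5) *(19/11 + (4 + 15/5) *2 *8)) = -5869497.90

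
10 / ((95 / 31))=62 / 19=3.26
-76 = -76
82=82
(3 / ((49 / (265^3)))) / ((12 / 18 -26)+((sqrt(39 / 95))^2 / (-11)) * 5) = -35004704625 / 784049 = -44646.07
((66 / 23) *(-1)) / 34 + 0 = -33 / 391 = -0.08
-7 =-7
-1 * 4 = -4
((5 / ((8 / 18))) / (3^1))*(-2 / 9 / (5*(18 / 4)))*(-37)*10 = 370 / 27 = 13.70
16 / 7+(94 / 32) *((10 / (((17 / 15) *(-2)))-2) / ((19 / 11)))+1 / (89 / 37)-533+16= -1690976463 / 3219664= -525.20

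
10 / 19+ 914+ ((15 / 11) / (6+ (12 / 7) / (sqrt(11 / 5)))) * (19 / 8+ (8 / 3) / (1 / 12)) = 145570429 / 157776 -875 * sqrt(55) / 4152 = 921.08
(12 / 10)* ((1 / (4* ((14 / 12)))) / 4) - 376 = -52631 / 140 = -375.94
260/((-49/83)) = -21580/49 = -440.41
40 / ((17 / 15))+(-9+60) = 1467 / 17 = 86.29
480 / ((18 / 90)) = 2400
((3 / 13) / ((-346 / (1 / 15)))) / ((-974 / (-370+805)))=87 / 4381052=0.00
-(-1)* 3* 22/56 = 33/28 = 1.18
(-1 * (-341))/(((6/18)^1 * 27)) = 341/9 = 37.89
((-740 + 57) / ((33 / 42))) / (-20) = 4781 / 110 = 43.46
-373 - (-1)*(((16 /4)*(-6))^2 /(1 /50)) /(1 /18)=518027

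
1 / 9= 0.11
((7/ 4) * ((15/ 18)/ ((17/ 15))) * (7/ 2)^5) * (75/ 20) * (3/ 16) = 132355125/ 278528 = 475.20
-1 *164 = -164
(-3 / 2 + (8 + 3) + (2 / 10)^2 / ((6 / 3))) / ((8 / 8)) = 238 / 25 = 9.52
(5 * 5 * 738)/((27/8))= 16400/3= 5466.67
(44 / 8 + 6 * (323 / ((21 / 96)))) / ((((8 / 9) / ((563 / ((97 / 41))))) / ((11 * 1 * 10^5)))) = 1772599979081250 / 679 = 2610603798352.36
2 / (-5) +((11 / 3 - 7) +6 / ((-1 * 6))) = -71 / 15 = -4.73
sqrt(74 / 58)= sqrt(1073) / 29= 1.13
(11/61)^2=121/3721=0.03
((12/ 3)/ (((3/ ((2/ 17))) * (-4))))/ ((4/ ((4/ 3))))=-0.01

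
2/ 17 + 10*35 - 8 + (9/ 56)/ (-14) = 342.11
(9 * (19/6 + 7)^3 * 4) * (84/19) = 3177734/19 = 167249.16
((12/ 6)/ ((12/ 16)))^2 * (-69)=-1472/ 3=-490.67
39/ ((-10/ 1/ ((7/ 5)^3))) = -13377/ 1250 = -10.70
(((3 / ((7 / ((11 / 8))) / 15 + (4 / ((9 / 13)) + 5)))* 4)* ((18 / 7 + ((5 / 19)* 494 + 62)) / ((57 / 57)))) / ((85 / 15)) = 24270840 / 654857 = 37.06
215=215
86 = 86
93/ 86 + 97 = 8435/ 86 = 98.08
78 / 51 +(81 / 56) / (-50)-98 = -4593377 / 47600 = -96.50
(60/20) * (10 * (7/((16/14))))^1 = 735/4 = 183.75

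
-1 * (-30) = 30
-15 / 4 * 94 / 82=-705 / 164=-4.30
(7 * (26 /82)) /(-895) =-91 /36695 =-0.00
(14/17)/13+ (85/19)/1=19051/4199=4.54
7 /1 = 7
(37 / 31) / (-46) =-37 / 1426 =-0.03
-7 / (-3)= 7 / 3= 2.33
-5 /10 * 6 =-3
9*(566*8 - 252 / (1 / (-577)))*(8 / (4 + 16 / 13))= 35084088 / 17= 2063769.88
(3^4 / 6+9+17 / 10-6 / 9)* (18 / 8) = 1059 / 20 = 52.95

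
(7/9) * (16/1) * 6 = 224/3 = 74.67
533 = 533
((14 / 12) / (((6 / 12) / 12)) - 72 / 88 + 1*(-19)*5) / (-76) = 373 / 418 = 0.89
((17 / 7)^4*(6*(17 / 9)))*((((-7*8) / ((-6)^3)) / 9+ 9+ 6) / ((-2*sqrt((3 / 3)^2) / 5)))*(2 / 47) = -51853177640 / 82265463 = -630.32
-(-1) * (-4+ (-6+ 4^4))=246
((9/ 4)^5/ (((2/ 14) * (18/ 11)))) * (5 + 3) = 505197/ 256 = 1973.43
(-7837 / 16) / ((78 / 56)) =-54859 / 156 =-351.66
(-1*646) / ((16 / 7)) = -2261 / 8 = -282.62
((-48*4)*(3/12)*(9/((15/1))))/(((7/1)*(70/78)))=-5616/1225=-4.58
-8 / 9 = -0.89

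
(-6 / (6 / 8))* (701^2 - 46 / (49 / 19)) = -3931065.31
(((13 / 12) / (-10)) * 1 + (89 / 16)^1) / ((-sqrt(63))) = -187 * sqrt(7) / 720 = -0.69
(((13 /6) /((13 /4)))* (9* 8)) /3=16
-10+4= -6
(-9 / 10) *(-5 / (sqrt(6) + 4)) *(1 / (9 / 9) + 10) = 99 / 5 - 99 *sqrt(6) / 20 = 7.68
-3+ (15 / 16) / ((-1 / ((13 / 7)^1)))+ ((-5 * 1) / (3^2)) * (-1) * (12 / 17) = -24841 / 5712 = -4.35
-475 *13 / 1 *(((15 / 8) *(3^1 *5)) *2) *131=-182008125 / 4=-45502031.25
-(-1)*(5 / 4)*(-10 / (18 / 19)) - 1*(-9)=-151 / 36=-4.19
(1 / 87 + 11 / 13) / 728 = 485 / 411684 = 0.00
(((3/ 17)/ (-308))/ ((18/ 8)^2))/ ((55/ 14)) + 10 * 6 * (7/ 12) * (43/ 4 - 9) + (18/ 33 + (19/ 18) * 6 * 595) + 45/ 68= 2127582749/ 555390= 3830.79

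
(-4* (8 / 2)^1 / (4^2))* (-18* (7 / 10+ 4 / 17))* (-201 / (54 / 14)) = -74571 / 85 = -877.31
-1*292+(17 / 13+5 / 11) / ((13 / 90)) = -520148 / 1859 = -279.80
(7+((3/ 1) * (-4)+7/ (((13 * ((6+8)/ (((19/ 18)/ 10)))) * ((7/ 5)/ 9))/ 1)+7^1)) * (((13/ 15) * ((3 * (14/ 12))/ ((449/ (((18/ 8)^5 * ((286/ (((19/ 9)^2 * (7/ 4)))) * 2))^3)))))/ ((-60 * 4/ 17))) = -35658185030349582052180964421/ 486230227356942860288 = -73336010.44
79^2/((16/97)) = 605377/16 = 37836.06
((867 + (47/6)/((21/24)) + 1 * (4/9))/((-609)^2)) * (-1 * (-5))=276065/23365503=0.01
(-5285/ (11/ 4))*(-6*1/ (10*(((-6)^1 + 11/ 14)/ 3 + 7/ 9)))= -1598184/ 1331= -1200.74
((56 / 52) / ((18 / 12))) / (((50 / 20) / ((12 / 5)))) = 224 / 325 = 0.69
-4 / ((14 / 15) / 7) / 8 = -15 / 4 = -3.75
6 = 6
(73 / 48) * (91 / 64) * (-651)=-1441531 / 1024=-1407.75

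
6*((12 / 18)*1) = 4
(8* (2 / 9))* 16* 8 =2048 / 9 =227.56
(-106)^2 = 11236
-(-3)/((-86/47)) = -141/86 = -1.64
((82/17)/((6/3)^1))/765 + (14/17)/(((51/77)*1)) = 16211/13005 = 1.25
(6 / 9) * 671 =1342 / 3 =447.33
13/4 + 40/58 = 457/116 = 3.94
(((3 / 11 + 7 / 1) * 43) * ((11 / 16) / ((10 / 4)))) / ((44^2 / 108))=1161 / 242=4.80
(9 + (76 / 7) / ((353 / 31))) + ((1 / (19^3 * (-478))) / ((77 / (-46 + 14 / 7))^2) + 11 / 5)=1723056152572 / 141774946985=12.15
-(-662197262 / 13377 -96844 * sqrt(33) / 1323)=96844 * sqrt(33) / 1323 + 662197262 / 13377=49923.18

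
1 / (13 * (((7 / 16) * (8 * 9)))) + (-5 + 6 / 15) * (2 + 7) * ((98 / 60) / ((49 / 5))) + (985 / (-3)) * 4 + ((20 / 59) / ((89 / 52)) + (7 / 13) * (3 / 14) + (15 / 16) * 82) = -213831592909 / 172022760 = -1243.04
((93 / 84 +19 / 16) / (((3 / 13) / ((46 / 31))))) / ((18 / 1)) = 76843 / 93744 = 0.82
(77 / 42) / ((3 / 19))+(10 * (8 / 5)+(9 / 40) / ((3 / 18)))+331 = 64793 / 180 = 359.96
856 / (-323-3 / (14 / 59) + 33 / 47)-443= -98196461 / 220391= -445.56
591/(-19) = -591/19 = -31.11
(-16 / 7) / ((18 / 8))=-64 / 63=-1.02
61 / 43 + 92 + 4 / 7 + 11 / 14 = 57055 / 602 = 94.78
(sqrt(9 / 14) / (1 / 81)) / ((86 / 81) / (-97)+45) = 1909251 * sqrt(14) / 4948706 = 1.44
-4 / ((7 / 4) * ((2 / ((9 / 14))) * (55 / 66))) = -216 / 245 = -0.88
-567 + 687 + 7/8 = 967/8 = 120.88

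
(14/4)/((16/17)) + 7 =343/32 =10.72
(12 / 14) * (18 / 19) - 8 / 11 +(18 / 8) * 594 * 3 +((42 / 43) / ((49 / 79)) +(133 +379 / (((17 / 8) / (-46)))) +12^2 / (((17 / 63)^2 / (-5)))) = -72453947149 / 5194486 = -13948.24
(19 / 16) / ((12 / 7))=133 / 192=0.69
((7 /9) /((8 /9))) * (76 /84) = 19 /24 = 0.79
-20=-20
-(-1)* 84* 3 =252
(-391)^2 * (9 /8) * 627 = 862707483 /8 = 107838435.38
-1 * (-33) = 33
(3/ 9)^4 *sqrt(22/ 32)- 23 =-23 + sqrt(11)/ 324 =-22.99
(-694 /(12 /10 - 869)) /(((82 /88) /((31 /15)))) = 946616 /533697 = 1.77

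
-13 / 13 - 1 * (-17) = 16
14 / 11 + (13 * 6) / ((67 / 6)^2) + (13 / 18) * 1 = 2329139 / 888822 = 2.62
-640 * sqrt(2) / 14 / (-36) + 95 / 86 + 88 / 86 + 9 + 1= 80 * sqrt(2) / 63 + 1043 / 86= 13.92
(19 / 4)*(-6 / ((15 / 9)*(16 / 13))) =-2223 / 160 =-13.89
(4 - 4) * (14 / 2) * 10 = 0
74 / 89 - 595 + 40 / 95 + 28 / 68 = -593.34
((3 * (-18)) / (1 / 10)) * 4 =-2160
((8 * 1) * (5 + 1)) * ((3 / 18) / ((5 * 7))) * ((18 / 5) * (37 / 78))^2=98568 / 147875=0.67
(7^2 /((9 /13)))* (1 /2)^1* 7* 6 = 4459 /3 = 1486.33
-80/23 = -3.48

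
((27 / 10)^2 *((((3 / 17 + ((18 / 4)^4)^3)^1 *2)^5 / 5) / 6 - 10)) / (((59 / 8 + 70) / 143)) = 3546479723710283048053318312202187458287430697477155419783167866037 / 158327014213516104795422720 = 22399713285362556757550070000000000000000.00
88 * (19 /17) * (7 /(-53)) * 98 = -1146992 /901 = -1273.02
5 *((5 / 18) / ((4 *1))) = 25 / 72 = 0.35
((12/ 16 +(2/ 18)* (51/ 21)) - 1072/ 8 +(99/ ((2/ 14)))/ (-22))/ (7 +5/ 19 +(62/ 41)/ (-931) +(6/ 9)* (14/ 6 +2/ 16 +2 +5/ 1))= -226021397/ 18643297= -12.12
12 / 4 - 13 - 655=-665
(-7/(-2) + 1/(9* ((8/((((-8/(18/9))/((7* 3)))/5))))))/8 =3307/7560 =0.44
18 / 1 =18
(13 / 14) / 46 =13 / 644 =0.02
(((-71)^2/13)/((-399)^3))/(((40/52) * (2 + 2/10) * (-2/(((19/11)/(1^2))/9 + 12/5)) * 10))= 6467603/13834917142200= 0.00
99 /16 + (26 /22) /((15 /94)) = 35887 /2640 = 13.59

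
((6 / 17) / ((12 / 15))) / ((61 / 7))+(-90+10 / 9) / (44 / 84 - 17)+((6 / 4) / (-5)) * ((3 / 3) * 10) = 2632477 / 1076406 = 2.45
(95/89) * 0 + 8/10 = 4/5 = 0.80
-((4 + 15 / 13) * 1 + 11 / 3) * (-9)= 1032 / 13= 79.38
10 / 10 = 1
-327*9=-2943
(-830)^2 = 688900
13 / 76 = 0.17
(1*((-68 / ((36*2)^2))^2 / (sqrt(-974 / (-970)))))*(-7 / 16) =-2023*sqrt(236195) / 13087567872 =-0.00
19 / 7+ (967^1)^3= 6329617460 / 7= 904231065.71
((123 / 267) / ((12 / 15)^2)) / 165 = 205 / 46992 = 0.00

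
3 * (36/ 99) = 12/ 11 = 1.09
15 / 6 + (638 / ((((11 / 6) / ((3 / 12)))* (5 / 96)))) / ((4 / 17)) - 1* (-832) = 79337 / 10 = 7933.70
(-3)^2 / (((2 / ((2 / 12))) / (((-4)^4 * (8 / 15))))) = 512 / 5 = 102.40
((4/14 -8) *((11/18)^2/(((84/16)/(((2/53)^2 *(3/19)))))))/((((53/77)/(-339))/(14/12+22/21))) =0.13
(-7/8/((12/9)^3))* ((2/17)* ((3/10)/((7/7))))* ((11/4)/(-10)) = 6237/1740800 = 0.00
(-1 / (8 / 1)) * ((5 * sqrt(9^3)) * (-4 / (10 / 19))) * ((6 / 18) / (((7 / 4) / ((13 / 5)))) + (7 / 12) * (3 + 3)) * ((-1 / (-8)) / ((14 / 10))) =143469 / 3136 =45.75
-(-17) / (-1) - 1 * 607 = -624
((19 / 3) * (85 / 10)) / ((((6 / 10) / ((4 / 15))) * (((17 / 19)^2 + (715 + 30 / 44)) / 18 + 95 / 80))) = 41044256 / 70320759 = 0.58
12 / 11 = 1.09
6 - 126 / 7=-12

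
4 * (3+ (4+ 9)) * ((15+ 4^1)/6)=608/3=202.67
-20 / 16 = -5 / 4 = -1.25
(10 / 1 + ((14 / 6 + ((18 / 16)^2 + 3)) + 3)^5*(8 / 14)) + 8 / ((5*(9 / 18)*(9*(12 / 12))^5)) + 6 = 25843548620366116957 / 554779583447040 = 46583.45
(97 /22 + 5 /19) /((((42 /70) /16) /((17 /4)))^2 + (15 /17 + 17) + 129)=112883400 /3548738281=0.03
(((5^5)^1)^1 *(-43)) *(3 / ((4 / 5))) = -503906.25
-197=-197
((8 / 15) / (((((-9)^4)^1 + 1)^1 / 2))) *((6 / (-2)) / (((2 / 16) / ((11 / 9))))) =-704 / 147645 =-0.00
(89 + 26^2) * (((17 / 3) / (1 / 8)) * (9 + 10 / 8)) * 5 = 1777350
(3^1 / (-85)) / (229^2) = -3 / 4457485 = -0.00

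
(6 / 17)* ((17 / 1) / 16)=3 / 8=0.38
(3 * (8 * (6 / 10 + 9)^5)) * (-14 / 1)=-85614133248 / 3125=-27396522.64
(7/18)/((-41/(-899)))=6293/738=8.53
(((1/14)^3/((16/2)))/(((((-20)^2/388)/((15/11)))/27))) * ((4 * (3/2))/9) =2619/2414720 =0.00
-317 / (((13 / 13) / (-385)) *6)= 122045 / 6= 20340.83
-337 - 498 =-835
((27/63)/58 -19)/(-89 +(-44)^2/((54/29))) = -208197/10421614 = -0.02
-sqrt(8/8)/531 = -1/531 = -0.00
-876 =-876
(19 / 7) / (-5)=-19 / 35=-0.54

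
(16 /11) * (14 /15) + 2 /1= 554 /165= 3.36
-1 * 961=-961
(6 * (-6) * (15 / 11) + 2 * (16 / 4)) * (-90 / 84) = 3390 / 77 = 44.03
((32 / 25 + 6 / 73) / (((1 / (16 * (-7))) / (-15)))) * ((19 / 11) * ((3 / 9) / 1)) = 480928 / 365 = 1317.61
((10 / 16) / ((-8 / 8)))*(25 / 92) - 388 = -388.17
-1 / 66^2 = -1 / 4356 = -0.00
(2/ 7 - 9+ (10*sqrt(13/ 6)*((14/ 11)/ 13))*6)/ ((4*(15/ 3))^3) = -61/ 56000+ 7*sqrt(78)/ 57200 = -0.00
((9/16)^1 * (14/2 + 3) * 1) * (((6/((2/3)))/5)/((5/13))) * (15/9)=351/8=43.88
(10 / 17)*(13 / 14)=65 / 119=0.55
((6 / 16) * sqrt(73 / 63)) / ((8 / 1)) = sqrt(511) / 448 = 0.05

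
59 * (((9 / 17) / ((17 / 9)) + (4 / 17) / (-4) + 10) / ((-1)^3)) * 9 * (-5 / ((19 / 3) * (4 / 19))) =11764305 / 578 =20353.47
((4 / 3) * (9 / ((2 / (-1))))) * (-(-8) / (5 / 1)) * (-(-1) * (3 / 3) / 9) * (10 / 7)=-32 / 21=-1.52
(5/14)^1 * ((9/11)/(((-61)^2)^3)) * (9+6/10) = 216/3967068825797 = 0.00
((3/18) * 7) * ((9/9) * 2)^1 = 2.33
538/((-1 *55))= -9.78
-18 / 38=-9 / 19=-0.47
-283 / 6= -47.17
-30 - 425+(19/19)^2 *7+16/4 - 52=-496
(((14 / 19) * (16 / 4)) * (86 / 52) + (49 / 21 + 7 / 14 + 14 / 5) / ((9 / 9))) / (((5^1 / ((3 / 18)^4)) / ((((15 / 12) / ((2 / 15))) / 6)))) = 0.00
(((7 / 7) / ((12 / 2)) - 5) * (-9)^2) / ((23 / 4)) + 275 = 4759 / 23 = 206.91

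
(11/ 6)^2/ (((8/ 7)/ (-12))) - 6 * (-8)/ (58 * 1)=-23987/ 696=-34.46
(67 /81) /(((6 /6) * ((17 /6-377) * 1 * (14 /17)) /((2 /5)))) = -2278 /2121525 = -0.00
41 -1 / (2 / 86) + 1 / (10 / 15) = -1 / 2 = -0.50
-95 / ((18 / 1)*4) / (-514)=0.00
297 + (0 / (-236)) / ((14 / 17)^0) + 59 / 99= 29462 / 99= 297.60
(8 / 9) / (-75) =-8 / 675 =-0.01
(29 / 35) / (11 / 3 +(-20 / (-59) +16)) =5133 / 123935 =0.04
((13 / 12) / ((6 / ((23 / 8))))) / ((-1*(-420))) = 299 / 241920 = 0.00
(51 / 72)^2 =289 / 576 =0.50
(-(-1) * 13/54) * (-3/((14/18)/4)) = -26/7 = -3.71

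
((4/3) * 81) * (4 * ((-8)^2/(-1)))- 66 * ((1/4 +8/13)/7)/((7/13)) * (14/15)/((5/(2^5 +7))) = -27758.31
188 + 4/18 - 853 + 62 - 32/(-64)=-10841/18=-602.28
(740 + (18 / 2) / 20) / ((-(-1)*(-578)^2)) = 14809 / 6681680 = 0.00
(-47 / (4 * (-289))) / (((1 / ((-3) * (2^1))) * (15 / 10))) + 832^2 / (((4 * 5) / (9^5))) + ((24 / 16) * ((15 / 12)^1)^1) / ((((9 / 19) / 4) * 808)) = 14317251776771563 / 7005360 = 2043756748.66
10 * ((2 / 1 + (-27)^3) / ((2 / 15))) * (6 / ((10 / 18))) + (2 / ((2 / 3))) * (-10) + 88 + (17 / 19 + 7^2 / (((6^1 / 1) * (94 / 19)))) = -170829643955 / 10716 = -15941549.45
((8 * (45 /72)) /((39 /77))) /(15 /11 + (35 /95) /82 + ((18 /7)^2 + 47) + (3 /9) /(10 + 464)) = 7662408369 /42675873370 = 0.18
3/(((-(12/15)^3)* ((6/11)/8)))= -1375/16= -85.94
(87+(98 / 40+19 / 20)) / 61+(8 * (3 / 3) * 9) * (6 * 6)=2593.48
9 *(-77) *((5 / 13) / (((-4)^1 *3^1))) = 1155 / 52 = 22.21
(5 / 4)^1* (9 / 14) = 45 / 56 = 0.80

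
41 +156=197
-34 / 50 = -17 / 25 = -0.68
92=92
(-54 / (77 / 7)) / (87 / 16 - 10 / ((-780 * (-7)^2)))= -1651104 / 1828915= -0.90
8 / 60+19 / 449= 1183 / 6735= 0.18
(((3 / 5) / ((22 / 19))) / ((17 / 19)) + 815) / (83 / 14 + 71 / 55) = 10675931 / 94503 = 112.97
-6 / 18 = -1 / 3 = -0.33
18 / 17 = 1.06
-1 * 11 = -11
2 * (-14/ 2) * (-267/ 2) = 1869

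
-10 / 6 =-5 / 3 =-1.67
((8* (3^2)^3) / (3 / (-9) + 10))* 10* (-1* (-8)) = 1399680 / 29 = 48264.83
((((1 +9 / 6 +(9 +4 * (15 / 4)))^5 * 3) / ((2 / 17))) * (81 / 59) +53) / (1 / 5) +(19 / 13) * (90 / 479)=53787760620028945 / 23513152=2287560622.24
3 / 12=1 / 4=0.25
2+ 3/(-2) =1/2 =0.50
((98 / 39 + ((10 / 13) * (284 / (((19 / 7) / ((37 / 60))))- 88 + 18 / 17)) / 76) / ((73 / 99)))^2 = 1303914406160025 / 135676509696676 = 9.61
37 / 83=0.45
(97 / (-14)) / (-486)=97 / 6804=0.01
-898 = -898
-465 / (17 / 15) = -6975 / 17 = -410.29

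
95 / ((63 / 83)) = 7885 / 63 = 125.16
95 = 95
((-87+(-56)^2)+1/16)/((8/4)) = 48785/32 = 1524.53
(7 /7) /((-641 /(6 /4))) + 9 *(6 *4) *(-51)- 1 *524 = -14794283 /1282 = -11540.00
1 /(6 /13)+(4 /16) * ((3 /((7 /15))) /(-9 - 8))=2959 /1428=2.07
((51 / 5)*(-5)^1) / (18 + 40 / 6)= -153 / 74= -2.07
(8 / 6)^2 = 16 / 9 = 1.78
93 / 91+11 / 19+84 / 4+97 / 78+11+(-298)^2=88838.84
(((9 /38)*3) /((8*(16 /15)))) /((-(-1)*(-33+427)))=0.00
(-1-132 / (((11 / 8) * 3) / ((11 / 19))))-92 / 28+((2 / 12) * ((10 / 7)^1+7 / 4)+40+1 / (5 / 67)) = 496639 / 15960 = 31.12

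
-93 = -93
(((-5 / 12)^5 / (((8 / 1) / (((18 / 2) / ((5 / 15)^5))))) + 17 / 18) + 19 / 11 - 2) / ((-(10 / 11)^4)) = 2980916917 / 737280000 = 4.04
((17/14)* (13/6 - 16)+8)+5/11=-7709/924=-8.34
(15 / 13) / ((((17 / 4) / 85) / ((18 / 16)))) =25.96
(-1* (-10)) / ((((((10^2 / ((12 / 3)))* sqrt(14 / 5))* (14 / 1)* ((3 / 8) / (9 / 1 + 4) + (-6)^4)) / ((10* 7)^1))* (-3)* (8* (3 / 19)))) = -247* sqrt(70) / 8491581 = -0.00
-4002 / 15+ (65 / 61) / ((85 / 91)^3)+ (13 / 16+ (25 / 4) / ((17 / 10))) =-31288368967 / 119877200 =-261.00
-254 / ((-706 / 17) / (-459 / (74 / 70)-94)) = -42193337 / 13061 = -3230.48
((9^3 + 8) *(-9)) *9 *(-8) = 477576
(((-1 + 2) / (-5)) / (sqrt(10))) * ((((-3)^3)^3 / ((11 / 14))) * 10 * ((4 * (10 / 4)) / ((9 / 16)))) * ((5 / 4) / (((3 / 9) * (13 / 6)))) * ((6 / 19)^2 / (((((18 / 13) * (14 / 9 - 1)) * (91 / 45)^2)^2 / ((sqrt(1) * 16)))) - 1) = -386930016983520 * sqrt(10) / 2992430441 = -408891.76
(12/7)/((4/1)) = 0.43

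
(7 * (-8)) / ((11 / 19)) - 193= -3187 / 11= -289.73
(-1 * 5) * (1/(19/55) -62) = 5615/19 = 295.53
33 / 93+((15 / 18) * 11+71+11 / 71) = 80.68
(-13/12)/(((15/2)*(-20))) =13/1800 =0.01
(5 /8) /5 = 1 /8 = 0.12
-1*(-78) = 78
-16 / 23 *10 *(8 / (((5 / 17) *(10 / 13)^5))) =-50495848 / 71875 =-702.55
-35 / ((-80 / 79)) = 553 / 16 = 34.56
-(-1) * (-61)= -61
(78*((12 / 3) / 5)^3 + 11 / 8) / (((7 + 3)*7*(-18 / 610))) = -2519971 / 126000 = -20.00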